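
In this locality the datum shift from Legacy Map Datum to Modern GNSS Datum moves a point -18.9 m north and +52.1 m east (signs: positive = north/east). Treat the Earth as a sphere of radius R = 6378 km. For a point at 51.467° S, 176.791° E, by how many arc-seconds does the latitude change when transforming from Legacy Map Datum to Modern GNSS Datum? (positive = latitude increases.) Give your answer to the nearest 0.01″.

Δφ = -0.61″

On a sphere of radius R, 1 rad of latitude = R, so Δφ = ΔN / R = -18.9 / 6378000 = -2.9633e-06 rad = -0.611″.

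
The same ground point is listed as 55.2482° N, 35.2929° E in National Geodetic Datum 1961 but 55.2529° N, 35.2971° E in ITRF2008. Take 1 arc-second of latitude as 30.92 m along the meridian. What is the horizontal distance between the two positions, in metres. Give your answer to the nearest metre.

587 m

Δφ = 55.2529° − 55.2482° = +0.0047°; Δλ = 35.2971° − 35.2929° = +0.0042°.
1° of latitude = 3600 × 30.92 = 111312 m.
ΔN = Δφ × 111312 = 523.2 m; ΔE = Δλ × 111312 × cos(55.2482°) = +0.0042 × 111312 × 0.570023 = 266.5 m.
Distance = √(ΔE² + ΔN²) = √(266.5² + 523.2²) = 587.1 m.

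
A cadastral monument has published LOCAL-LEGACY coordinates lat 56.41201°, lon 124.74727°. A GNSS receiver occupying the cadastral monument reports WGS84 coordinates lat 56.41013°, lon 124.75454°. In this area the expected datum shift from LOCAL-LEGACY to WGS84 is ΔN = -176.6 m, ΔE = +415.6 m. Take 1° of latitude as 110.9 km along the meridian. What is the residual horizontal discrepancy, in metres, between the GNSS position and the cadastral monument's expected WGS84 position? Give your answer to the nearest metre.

44 m

Observed coordinate differences: Δφ = -0.00188°, Δλ = +0.00727°.
Converting to metres (1° lat = 110900 m, cos φ = 0.553217): observed ΔN = -208.5 m, observed ΔE = 446.0 m.
Subtracting the expected shift leaves a residual of -208.5 − (-176.6) = -31.9 m north and 446.0 − (415.6) = 30.4 m east.
Residual distance = √((-31.9)² + 30.4²) = 44.1 m.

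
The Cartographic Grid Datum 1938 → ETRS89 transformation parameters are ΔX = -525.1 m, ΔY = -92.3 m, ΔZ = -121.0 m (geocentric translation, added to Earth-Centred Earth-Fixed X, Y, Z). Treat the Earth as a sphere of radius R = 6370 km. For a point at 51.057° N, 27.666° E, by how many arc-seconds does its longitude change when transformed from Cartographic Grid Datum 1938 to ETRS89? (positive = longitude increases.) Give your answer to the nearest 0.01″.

Δλ = 8.35″

sin φ = 0.777772, cos φ = 0.628547, sin λ = 0.464317, cos λ = 0.885669.
East component: ΔE = −sin λ·ΔX + cos λ·ΔY = −(0.464317)(-525.1) + (0.885669)(-92.3) = 162.07 m.
1° of latitude spans πR/180 = 111177 m; at latitude φ, 1° of longitude spans that × cos φ = 69880.3 m, so Δλ = 162.07 / 69880.3 × 3600 = 8.349″.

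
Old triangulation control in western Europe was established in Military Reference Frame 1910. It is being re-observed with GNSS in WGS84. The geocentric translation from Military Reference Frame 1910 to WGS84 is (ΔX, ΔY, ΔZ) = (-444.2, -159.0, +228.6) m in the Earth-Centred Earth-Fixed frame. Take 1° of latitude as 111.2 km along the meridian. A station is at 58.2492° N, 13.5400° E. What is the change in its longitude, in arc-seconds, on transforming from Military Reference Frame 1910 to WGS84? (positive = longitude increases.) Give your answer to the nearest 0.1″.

Δλ = -3.1″

sin φ = 0.850345, cos φ = 0.526226, sin λ = 0.234124, cos λ = 0.972207.
East component: ΔE = −sin λ·ΔX + cos λ·ΔY = −(0.234124)(-444.2) + (0.972207)(-159.0) = -50.58 m.
1° of latitude spans 111200 m; at latitude φ, 1° of longitude spans that × cos φ = 58516.3 m, so Δλ = -50.58 / 58516.3 × 3600 = -3.112″.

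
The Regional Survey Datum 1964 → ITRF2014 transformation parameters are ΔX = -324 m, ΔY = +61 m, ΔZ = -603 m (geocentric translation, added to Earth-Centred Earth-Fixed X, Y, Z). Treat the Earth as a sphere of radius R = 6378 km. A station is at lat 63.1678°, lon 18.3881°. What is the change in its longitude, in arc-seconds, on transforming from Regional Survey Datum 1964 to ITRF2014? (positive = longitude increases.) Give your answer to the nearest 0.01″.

sin φ = 0.892332, cos φ = 0.451379, sin λ = 0.315452, cos λ = 0.948942.
East component: ΔE = −sin λ·ΔX + cos λ·ΔY = −(0.315452)(-324) + (0.948942)(61) = 160.09 m.
1° of latitude spans πR/180 = 111317 m; at latitude φ, 1° of longitude spans that × cos φ = 50246.2 m, so Δλ = 160.09 / 50246.2 × 3600 = 11.470″.

Δλ = 11.47″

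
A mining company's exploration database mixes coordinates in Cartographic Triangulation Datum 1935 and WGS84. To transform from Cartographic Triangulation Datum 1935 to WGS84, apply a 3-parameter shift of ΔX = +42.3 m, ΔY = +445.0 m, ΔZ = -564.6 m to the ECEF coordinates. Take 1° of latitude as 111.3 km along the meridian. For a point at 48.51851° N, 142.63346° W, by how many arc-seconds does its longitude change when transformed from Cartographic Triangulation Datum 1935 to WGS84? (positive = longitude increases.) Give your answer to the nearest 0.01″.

sin φ = 0.749170, cos φ = 0.662378, sin λ = -0.606912, cos λ = -0.794769.
East component: ΔE = −sin λ·ΔX + cos λ·ΔY = −(-0.606912)(42.3) + (-0.794769)(445.0) = -328.00 m.
1° of latitude spans 111300 m; at latitude φ, 1° of longitude spans that × cos φ = 73722.7 m, so Δλ = -328.00 / 73722.7 × 3600 = -16.017″.

Δλ = -16.02″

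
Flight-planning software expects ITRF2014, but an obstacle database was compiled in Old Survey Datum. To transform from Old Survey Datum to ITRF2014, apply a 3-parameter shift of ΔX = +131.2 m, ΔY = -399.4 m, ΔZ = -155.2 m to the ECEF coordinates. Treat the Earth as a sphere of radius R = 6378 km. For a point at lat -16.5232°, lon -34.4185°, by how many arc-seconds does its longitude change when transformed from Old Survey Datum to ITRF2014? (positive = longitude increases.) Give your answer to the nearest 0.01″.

sin φ = -0.284404, cos φ = 0.958705, sin λ = -0.565233, cos λ = 0.824931.
East component: ΔE = −sin λ·ΔX + cos λ·ΔY = −(-0.565233)(131.2) + (0.824931)(-399.4) = -255.32 m.
1° of latitude spans πR/180 = 111317 m; at latitude φ, 1° of longitude spans that × cos φ = 106720.2 m, so Δλ = -255.32 / 106720.2 × 3600 = -8.613″.

Δλ = -8.61″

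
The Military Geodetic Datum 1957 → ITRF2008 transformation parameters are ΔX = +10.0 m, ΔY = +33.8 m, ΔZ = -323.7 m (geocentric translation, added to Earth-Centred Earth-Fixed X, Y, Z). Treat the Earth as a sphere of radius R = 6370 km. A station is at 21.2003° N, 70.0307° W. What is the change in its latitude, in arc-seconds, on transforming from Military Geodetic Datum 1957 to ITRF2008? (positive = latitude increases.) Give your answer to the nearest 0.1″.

sin φ = 0.361629, cos φ = 0.932322, sin λ = -0.939876, cos λ = 0.341517.
North component: ΔN = −sin φ cos λ·ΔX − sin φ sin λ·ΔY + cos φ·ΔZ = −(0.361629)(0.341517)(10.0) − (0.361629)(-0.939876)(33.8) + (0.932322)(-323.7) = -291.54 m.
1° of latitude spans πR/180 = 111177 m, so Δφ = -291.54 / 111177 × 3600 = -9.440″.

Δφ = -9.4″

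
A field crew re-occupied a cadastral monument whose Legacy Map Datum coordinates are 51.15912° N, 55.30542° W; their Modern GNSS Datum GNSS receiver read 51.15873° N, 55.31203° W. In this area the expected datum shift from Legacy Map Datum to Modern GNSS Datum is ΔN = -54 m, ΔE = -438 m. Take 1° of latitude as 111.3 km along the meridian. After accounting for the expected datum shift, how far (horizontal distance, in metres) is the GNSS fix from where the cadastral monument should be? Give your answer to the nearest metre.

26 m

Observed coordinate differences: Δφ = -0.00039°, Δλ = -0.00661°.
Converting to metres (1° lat = 111300 m, cos φ = 0.627160): observed ΔN = -43.4 m, observed ΔE = -461.4 m.
Subtracting the expected shift leaves a residual of -43.4 − (-54) = 10.6 m north and -461.4 − (-438) = -23.4 m east.
Residual distance = √(10.6² + (-23.4)²) = 25.7 m.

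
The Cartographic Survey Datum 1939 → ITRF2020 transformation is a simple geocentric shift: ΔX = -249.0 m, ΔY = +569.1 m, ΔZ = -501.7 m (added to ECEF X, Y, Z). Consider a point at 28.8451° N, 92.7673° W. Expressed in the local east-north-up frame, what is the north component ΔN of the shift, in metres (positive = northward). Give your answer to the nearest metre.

At φ = 28.8451°, λ = -92.7673°: sin φ = 0.482443, cos φ = 0.875927, sin λ = -0.998834, cos λ = -0.048280.
ΔN = −sin φ cos λ·ΔX − sin φ sin λ·ΔY + cos φ·ΔZ = −(0.482443)(-0.048280)(-249.0) − (0.482443)(-0.998834)(569.1) + (0.875927)(-501.7) = -171.01 m.

ΔN = -171 m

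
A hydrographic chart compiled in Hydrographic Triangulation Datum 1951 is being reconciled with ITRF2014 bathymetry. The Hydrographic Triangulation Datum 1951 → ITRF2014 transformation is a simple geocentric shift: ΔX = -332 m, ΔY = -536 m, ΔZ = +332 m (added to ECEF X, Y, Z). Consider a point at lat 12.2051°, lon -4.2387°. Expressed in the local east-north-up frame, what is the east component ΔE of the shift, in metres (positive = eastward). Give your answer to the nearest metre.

ΔE = -559 m

At φ = 12.2051°, λ = -4.2387°: sin φ = 0.211412, cos φ = 0.977397, sin λ = -0.073912, cos λ = 0.997265.
ΔE = −sin λ·ΔX + cos λ·ΔY = −(-0.073912)·(-332) + (0.997265)·(-536) = -559.07 m.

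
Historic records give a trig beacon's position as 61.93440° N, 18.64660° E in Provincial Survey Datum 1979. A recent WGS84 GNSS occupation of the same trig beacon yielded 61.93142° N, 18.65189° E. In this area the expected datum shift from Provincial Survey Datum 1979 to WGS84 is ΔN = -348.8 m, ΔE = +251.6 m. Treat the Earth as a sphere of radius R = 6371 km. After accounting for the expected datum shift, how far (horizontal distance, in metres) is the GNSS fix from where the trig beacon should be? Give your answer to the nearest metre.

31 m

Observed coordinate differences: Δφ = -0.00298°, Δλ = +0.00529°.
Converting to metres (1° lat = 111195 m, cos φ = 0.470482): observed ΔN = -331.4 m, observed ΔE = 276.7 m.
Subtracting the expected shift leaves a residual of -331.4 − (-348.8) = 17.4 m north and 276.7 − (251.6) = 25.1 m east.
Residual distance = √(17.4² + 25.1²) = 30.6 m.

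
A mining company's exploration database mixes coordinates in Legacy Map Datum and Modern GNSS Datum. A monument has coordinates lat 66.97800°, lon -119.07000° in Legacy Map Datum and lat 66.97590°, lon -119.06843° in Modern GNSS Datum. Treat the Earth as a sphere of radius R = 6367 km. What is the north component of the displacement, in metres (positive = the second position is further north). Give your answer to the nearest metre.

ΔN = -233 m

Δφ = 66.97590° − 66.97800° = -0.00210°; Δλ = -119.06843° − -119.07000° = +0.00157°.
1° along a meridian = πR/180 = 111125 m.
ΔN = Δφ × 111125 = -233.4 m; ΔE = Δλ × 111125 × cos(66.97800°) = +0.00157 × 111125 × 0.391085 = 68.2 m.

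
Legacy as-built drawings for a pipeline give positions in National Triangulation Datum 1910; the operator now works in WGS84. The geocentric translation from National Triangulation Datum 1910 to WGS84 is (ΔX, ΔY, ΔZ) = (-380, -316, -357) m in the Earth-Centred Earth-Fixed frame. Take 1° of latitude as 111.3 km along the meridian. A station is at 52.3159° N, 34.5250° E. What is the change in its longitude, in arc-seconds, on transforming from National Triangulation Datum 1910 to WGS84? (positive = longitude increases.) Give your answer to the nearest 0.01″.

sin φ = 0.791393, cos φ = 0.611307, sin λ = 0.566766, cos λ = 0.823879.
East component: ΔE = −sin λ·ΔX + cos λ·ΔY = −(0.566766)(-380) + (0.823879)(-316) = -44.97 m.
1° of latitude spans 111300 m; at latitude φ, 1° of longitude spans that × cos φ = 68038.5 m, so Δλ = -44.97 / 68038.5 × 3600 = -2.380″.

Δλ = -2.38″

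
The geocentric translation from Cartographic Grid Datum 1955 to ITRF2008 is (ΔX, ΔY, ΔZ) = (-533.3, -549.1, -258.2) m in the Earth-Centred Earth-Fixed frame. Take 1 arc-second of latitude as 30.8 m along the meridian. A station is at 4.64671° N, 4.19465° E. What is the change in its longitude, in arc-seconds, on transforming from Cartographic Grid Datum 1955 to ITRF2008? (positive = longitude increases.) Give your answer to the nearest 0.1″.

Δλ = -16.6″

sin φ = 0.081012, cos φ = 0.996713, sin λ = 0.073145, cos λ = 0.997321.
East component: ΔE = −sin λ·ΔX + cos λ·ΔY = −(0.073145)(-533.3) + (0.997321)(-549.1) = -508.62 m.
1° of latitude spans 3600 × 30.80 = 110880 m; at latitude φ, 1° of longitude spans that × cos φ = 110515.6 m, so Δλ = -508.62 / 110515.6 × 3600 = -16.568″.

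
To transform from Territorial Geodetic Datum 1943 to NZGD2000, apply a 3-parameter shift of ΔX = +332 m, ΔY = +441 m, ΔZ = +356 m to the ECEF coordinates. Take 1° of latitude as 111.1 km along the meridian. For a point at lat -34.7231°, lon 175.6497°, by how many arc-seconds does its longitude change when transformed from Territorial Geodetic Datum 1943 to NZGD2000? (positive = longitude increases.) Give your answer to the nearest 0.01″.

Δλ = -18.33″

sin φ = -0.569611, cos φ = 0.821914, sin λ = 0.075854, cos λ = -0.997119.
East component: ΔE = −sin λ·ΔX + cos λ·ΔY = −(0.075854)(332) + (-0.997119)(441) = -464.91 m.
1° of latitude spans 111100 m; at latitude φ, 1° of longitude spans that × cos φ = 91314.7 m, so Δλ = -464.91 / 91314.7 × 3600 = -18.329″.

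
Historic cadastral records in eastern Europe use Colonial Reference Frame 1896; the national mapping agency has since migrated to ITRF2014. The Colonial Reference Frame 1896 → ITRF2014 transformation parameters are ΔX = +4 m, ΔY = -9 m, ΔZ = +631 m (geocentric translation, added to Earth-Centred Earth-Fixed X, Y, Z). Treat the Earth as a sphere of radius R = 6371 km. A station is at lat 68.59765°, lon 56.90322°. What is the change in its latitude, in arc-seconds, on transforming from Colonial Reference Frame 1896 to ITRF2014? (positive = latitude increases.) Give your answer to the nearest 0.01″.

Δφ = 7.62″

sin φ = 0.931041, cos φ = 0.364915, sin λ = 0.837749, cos λ = 0.546055.
North component: ΔN = −sin φ cos λ·ΔX − sin φ sin λ·ΔY + cos φ·ΔZ = −(0.931041)(0.546055)(4) − (0.931041)(0.837749)(-9) + (0.364915)(631) = 235.25 m.
1° of latitude spans πR/180 = 111195 m, so Δφ = 235.25 / 111195 × 3600 = 7.616″.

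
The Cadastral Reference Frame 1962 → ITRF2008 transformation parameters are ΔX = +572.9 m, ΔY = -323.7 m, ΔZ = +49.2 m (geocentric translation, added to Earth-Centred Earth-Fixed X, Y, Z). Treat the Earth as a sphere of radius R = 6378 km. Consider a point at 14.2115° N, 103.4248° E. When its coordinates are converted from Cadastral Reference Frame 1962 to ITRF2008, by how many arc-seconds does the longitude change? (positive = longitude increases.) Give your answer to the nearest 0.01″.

sin φ = 0.245502, cos φ = 0.969396, sin λ = 0.972675, cos λ = -0.232169.
East component: ΔE = −sin λ·ΔX + cos λ·ΔY = −(0.972675)(572.9) + (-0.232169)(-323.7) = -482.09 m.
1° of latitude spans πR/180 = 111317 m; at latitude φ, 1° of longitude spans that × cos φ = 107910.4 m, so Δλ = -482.09 / 107910.4 × 3600 = -16.083″.

Δλ = -16.08″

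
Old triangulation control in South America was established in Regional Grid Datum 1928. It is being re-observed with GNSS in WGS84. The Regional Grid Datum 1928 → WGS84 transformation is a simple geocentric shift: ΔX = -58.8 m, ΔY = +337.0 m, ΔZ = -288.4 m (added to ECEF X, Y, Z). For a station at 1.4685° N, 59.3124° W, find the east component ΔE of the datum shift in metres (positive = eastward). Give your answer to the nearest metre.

ΔE = 121 m

At φ = 1.4685°, λ = -59.3124°: sin φ = 0.025627, cos φ = 0.999672, sin λ = -0.859963, cos λ = 0.510357.
ΔE = −sin λ·ΔX + cos λ·ΔY = −(-0.859963)·(-58.8) + (0.510357)·(337.0) = 121.42 m.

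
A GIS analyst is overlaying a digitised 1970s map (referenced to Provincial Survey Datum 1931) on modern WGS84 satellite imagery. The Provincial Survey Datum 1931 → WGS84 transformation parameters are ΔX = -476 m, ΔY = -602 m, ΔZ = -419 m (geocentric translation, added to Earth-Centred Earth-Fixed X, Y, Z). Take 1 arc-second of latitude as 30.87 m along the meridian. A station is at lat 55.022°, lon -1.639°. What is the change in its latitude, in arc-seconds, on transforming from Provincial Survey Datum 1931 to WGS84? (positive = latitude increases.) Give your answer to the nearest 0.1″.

sin φ = 0.819372, cos φ = 0.573262, sin λ = -0.028602, cos λ = 0.999591.
North component: ΔN = −sin φ cos λ·ΔX − sin φ sin λ·ΔY + cos φ·ΔZ = −(0.819372)(0.999591)(-476) − (0.819372)(-0.028602)(-602) + (0.573262)(-419) = 135.56 m.
1° of latitude spans 3600 × 30.87 = 111132 m, so Δφ = 135.56 / 111132 × 3600 = 4.391″.

Δφ = 4.4″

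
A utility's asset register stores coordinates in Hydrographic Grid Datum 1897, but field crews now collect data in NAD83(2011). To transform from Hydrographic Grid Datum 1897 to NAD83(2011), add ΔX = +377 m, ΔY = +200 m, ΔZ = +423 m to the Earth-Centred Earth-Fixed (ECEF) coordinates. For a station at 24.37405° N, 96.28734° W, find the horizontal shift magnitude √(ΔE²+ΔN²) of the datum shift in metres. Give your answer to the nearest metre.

599 m

At φ = 24.37405°, λ = -96.28734°: sin φ = 0.412692, cos φ = 0.910871, sin λ = -0.993985, cos λ = -0.109515.
ΔE = −sin λ·ΔX + cos λ·ΔY = −(-0.993985)·(377) + (-0.109515)·(200) = 352.83 m.
ΔN = −sin φ cos λ·ΔX − sin φ sin λ·ΔY + cos φ·ΔZ = −(0.412692)(-0.109515)(377) − (0.412692)(-0.993985)(200) + (0.910871)(423) = 484.38 m.
Horizontal magnitude = √(ΔE² + ΔN²) = √(352.83² + 484.38²) = 599.26 m.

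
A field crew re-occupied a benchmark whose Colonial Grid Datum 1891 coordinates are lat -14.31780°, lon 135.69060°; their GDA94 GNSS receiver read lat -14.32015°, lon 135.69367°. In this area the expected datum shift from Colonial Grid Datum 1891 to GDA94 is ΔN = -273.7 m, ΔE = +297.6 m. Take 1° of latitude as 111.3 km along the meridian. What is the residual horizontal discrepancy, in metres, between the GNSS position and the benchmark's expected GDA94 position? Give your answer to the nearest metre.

Observed coordinate differences: Δφ = -0.00235°, Δλ = +0.00307°.
Converting to metres (1° lat = 111300 m, cos φ = 0.968939): observed ΔN = -261.6 m, observed ΔE = 331.1 m.
Subtracting the expected shift leaves a residual of -261.6 − (-273.7) = 12.1 m north and 331.1 − (297.6) = 33.5 m east.
Residual distance = √(12.1² + 33.5²) = 35.6 m.

36 m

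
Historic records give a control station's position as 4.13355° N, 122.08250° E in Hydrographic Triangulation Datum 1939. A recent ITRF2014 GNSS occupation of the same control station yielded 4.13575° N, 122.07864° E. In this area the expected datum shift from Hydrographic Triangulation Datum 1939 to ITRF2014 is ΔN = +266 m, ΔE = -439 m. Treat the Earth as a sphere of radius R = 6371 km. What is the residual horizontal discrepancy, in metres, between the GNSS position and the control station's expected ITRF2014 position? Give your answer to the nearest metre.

Observed coordinate differences: Δφ = +0.00220°, Δλ = -0.00386°.
Converting to metres (1° lat = 111195 m, cos φ = 0.997399): observed ΔN = 244.6 m, observed ΔE = -428.1 m.
Subtracting the expected shift leaves a residual of 244.6 − (266) = -21.4 m north and -428.1 − (-439) = 10.9 m east.
Residual distance = √((-21.4)² + 10.9²) = 24.0 m.

24 m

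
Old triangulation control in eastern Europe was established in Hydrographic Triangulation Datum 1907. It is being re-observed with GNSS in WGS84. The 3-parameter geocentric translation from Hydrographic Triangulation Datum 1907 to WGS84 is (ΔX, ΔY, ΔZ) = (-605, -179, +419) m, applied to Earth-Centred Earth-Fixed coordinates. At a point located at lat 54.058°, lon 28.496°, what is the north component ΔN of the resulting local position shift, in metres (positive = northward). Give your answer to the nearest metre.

The local north axis is (−sin φ cos λ, −sin φ sin λ, cos φ), giving ΔN = 430.474 + 69.141 + 245.939 = 745.55 m.

ΔN = 746 m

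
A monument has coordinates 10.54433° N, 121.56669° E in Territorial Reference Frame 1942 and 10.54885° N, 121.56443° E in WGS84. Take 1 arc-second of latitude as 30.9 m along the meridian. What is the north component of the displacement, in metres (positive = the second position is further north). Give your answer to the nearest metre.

ΔN = 503 m

Δφ = 10.54885° − 10.54433° = +0.00452°; Δλ = 121.56443° − 121.56669° = -0.00226°.
1° of latitude = 3600 × 30.90 = 111240 m.
ΔN = Δφ × 111240 = 502.8 m; ΔE = Δλ × 111240 × cos(10.54433°) = -0.00226 × 111240 × 0.983114 = -247.2 m.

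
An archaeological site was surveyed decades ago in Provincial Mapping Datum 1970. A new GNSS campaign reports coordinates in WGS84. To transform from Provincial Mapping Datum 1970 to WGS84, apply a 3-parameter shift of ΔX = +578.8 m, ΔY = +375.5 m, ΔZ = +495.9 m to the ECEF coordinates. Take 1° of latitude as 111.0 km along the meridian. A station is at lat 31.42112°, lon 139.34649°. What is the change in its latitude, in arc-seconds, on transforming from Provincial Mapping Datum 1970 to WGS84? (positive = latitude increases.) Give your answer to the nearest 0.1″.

Δφ = 17.0″

sin φ = 0.521324, cos φ = 0.853359, sin λ = 0.651483, cos λ = -0.758663.
North component: ΔN = −sin φ cos λ·ΔX − sin φ sin λ·ΔY + cos φ·ΔZ = −(0.521324)(-0.758663)(578.8) − (0.521324)(0.651483)(375.5) + (0.853359)(495.9) = 524.57 m.
1° of latitude spans 111000 m, so Δφ = 524.57 / 111000 × 3600 = 17.013″.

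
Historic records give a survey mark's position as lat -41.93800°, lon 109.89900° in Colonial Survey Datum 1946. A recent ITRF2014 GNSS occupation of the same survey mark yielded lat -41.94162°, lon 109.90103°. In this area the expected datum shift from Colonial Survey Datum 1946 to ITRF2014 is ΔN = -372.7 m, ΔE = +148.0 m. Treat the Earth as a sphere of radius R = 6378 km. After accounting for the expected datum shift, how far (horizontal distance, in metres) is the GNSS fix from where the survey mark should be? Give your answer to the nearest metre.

Observed coordinate differences: Δφ = -0.00362°, Δλ = +0.00203°.
Converting to metres (1° lat = 111317 m, cos φ = 0.743868): observed ΔN = -403.0 m, observed ΔE = 168.1 m.
Subtracting the expected shift leaves a residual of -403.0 − (-372.7) = -30.3 m north and 168.1 − (148.0) = 20.1 m east.
Residual distance = √((-30.3)² + 20.1²) = 36.3 m.

36 m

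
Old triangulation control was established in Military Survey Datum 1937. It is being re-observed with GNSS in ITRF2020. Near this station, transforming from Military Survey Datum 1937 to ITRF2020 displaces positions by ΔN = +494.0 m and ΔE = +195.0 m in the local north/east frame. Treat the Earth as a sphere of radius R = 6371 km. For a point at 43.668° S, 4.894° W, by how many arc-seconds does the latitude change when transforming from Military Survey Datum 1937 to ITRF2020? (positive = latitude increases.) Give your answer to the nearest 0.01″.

Δφ = 15.99″

On a sphere of radius R, 1 rad of latitude = R, so Δφ = ΔN / R = 494.0 / 6371000 = 7.7539e-05 rad = 15.994″.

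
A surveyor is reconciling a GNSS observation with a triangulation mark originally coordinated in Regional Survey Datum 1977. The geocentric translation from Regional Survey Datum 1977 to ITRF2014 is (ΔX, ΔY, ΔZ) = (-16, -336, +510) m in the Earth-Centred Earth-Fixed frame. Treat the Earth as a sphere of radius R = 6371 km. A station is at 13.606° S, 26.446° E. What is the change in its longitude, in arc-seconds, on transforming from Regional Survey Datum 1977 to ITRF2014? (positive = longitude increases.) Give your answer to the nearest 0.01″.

Δλ = -9.78″

sin φ = -0.235244, cos φ = 0.971936, sin λ = 0.445354, cos λ = 0.895354.
East component: ΔE = −sin λ·ΔX + cos λ·ΔY = −(0.445354)(-16) + (0.895354)(-336) = -293.71 m.
1° of latitude spans πR/180 = 111195 m; at latitude φ, 1° of longitude spans that × cos φ = 108074.4 m, so Δλ = -293.71 / 108074.4 × 3600 = -9.784″.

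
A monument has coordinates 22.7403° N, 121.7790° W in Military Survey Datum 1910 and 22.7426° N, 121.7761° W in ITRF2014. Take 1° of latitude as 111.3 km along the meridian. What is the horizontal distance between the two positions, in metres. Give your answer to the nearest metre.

393 m

Δφ = 22.7426° − 22.7403° = +0.0023°; Δλ = -121.7761° − -121.7790° = +0.0029°.
ΔN = Δφ × 111300 = 256.0 m; ΔE = Δλ × 111300 × cos(22.7403°) = +0.0029 × 111300 × 0.922266 = 297.7 m.
Distance = √(ΔE² + ΔN²) = √(297.7² + 256.0²) = 392.6 m.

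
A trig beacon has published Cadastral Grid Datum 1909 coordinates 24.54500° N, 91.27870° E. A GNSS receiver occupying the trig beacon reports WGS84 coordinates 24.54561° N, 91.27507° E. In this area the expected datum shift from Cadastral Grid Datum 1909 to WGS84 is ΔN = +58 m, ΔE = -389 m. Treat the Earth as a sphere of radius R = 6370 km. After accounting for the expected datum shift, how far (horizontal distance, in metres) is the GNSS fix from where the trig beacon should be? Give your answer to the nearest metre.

Observed coordinate differences: Δφ = +0.00061°, Δλ = -0.00363°.
Converting to metres (1° lat = 111177 m, cos φ = 0.909635): observed ΔN = 67.8 m, observed ΔE = -367.1 m.
Subtracting the expected shift leaves a residual of 67.8 − (58) = 9.8 m north and -367.1 − (-389) = 21.9 m east.
Residual distance = √(9.8² + 21.9²) = 24.0 m.

24 m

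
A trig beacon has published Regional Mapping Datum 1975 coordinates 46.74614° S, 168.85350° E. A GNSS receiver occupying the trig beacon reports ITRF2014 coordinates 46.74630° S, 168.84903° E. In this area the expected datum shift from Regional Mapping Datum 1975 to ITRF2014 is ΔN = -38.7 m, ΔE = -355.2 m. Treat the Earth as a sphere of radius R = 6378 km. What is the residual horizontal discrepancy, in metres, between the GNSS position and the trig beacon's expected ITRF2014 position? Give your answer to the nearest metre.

Observed coordinate differences: Δφ = -0.00016°, Δλ = -0.00447°.
Converting to metres (1° lat = 111317 m, cos φ = 0.685232): observed ΔN = -17.8 m, observed ΔE = -341.0 m.
Subtracting the expected shift leaves a residual of -17.8 − (-38.7) = 20.9 m north and -341.0 − (-355.2) = 14.2 m east.
Residual distance = √(20.9² + 14.2²) = 25.3 m.

25 m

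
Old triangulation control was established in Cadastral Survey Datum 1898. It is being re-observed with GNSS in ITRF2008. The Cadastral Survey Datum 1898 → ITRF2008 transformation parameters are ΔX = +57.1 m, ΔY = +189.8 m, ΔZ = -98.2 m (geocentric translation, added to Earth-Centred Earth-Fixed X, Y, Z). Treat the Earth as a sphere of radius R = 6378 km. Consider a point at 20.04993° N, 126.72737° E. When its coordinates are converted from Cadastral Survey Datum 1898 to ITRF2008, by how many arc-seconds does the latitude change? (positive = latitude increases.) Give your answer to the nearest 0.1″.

sin φ = 0.342839, cos φ = 0.939394, sin λ = 0.801490, cos λ = -0.598008.
North component: ΔN = −sin φ cos λ·ΔX − sin φ sin λ·ΔY + cos φ·ΔZ = −(0.342839)(-0.598008)(57.1) − (0.342839)(0.801490)(189.8) + (0.939394)(-98.2) = -132.70 m.
1° of latitude spans πR/180 = 111317 m, so Δφ = -132.70 / 111317 × 3600 = -4.291″.

Δφ = -4.3″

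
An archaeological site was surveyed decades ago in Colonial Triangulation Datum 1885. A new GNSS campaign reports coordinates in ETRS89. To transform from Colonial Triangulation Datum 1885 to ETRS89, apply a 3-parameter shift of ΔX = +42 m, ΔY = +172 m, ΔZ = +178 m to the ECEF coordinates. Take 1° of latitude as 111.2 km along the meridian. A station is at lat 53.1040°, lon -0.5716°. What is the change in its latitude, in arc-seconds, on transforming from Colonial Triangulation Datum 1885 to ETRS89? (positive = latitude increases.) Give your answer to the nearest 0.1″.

sin φ = 0.799727, cos φ = 0.600364, sin λ = -0.009976, cos λ = 0.999950.
North component: ΔN = −sin φ cos λ·ΔX − sin φ sin λ·ΔY + cos φ·ΔZ = −(0.799727)(0.999950)(42) − (0.799727)(-0.009976)(172) + (0.600364)(178) = 74.65 m.
1° of latitude spans 111200 m, so Δφ = 74.65 / 111200 × 3600 = 2.417″.

Δφ = 2.4″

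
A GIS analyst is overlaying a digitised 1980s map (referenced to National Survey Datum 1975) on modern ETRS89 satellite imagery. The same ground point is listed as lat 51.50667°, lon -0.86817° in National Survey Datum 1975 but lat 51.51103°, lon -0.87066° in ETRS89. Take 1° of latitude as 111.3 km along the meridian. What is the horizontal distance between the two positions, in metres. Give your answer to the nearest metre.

Δφ = 51.51103° − 51.50667° = +0.00436°; Δλ = -0.87066° − -0.86817° = -0.00249°.
ΔN = Δφ × 111300 = 485.3 m; ΔE = Δλ × 111300 × cos(51.50667°) = -0.00249 × 111300 × 0.622424 = -172.5 m.
Distance = √(ΔE² + ΔN²) = √((-172.5)² + 485.3²) = 515.0 m.

515 m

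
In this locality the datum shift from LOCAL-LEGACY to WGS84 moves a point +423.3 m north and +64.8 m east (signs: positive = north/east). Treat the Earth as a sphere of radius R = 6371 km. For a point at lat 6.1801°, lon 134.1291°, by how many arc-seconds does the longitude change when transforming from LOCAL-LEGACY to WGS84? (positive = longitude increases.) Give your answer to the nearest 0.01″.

Δλ = 2.11″

At latitude 6.1801°, cos φ = 0.994188.
One radian of longitude at latitude φ spans R cos φ, so Δλ = ΔE / (R cos φ) = 64.8 / (6371000 × 0.994188) = 1.0231e-05 rad = 2.110″.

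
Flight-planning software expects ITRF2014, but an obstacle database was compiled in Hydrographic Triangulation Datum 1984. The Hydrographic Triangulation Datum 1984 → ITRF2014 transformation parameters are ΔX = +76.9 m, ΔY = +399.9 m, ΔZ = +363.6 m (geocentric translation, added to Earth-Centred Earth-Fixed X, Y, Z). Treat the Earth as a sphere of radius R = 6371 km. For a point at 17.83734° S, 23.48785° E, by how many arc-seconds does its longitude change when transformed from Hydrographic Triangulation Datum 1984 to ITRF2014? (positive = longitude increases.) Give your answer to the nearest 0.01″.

sin φ = -0.306316, cos φ = 0.951930, sin λ = 0.398555, cos λ = 0.917145.
East component: ΔE = −sin λ·ΔX + cos λ·ΔY = −(0.398555)(76.9) + (0.917145)(399.9) = 336.12 m.
1° of latitude spans πR/180 = 111195 m; at latitude φ, 1° of longitude spans that × cos φ = 105849.8 m, so Δλ = 336.12 / 105849.8 × 3600 = 11.432″.

Δλ = 11.43″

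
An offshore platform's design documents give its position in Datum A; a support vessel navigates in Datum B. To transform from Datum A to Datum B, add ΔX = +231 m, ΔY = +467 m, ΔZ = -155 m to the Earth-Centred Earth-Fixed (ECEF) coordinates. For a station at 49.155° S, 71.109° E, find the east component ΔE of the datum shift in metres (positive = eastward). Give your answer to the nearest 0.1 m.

ΔE = -67.4 m

At φ = -49.155°, λ = 71.109°: sin φ = -0.756482, cos φ = 0.654015, sin λ = 0.946136, cos λ = 0.323769.
ΔE = −sin λ·ΔX + cos λ·ΔY = −(0.946136)·(231) + (0.323769)·(467) = -67.36 m.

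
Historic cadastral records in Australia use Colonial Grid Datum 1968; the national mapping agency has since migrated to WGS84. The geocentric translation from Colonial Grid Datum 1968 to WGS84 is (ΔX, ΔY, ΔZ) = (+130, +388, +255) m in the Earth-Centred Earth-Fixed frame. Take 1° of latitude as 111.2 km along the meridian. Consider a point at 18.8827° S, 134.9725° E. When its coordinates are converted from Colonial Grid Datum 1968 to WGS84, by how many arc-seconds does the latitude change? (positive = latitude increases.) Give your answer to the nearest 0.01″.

Δφ = 9.72″

sin φ = -0.323632, cos φ = 0.946183, sin λ = 0.707446, cos λ = -0.706767.
North component: ΔN = −sin φ cos λ·ΔX − sin φ sin λ·ΔY + cos φ·ΔZ = −(-0.323632)(-0.706767)(130) − (-0.323632)(0.707446)(388) + (0.946183)(255) = 300.37 m.
1° of latitude spans 111200 m, so Δφ = 300.37 / 111200 × 3600 = 9.724″.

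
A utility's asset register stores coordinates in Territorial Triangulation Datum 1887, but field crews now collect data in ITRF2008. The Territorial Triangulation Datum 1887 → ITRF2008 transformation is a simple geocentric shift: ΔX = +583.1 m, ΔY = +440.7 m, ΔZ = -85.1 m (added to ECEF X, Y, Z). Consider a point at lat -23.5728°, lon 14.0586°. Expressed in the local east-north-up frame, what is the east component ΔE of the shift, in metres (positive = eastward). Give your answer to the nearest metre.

ΔE = 286 m

The local east axis at (φ, λ) is (−sin λ, cos λ, 0), so ΔE = −sin(14.0586°)·583.1 + cos(14.0586°)·440.7 = 285.86 m.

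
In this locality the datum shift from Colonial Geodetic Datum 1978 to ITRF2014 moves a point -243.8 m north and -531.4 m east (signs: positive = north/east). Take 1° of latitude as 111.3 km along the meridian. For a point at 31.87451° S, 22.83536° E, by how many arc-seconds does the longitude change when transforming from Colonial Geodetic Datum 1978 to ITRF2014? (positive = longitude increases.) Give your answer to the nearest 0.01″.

At latitude -31.87451°, cos φ = 0.849207.
1° of longitude at this latitude = 111.3 × cos φ = 94.52 km, so Δλ = -531.4 / 94516.7 = -0.0056223° = -20.240″.

Δλ = -20.24″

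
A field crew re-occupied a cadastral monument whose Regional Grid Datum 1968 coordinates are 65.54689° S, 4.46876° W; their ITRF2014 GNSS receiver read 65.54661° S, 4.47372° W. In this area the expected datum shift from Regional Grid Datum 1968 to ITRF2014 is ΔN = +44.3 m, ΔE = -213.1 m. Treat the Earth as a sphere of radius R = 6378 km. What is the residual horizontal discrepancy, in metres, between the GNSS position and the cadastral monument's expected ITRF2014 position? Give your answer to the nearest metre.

Observed coordinate differences: Δφ = +0.00028°, Δλ = -0.00496°.
Converting to metres (1° lat = 111317 m, cos φ = 0.413948): observed ΔN = 31.2 m, observed ΔE = -228.6 m.
Subtracting the expected shift leaves a residual of 31.2 − (44.3) = -13.1 m north and -228.6 − (-213.1) = -15.5 m east.
Residual distance = √((-13.1)² + (-15.5)²) = 20.3 m.

20 m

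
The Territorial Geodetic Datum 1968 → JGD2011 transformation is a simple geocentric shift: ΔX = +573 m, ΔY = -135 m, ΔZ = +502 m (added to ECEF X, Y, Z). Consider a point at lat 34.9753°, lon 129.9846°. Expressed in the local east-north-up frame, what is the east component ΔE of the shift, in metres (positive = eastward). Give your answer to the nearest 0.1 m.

At φ = 34.9753°, λ = 129.9846°: sin φ = 0.573223, cos φ = 0.819399, sin λ = 0.766217, cos λ = -0.642582.
ΔE = −sin λ·ΔX + cos λ·ΔY = −(0.766217)·(573) + (-0.642582)·(-135) = -352.29 m.

ΔE = -352.3 m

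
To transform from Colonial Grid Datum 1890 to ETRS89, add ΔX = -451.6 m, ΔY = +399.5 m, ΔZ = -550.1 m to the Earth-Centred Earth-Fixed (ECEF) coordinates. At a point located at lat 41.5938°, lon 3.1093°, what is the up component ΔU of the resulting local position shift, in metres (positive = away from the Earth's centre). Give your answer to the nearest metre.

ΔU = -686 m

At φ = 41.5938°, λ = 3.1093°: sin φ = 0.663845, cos φ = 0.747870, sin λ = 0.054241, cos λ = 0.998528.
ΔU = cos φ cos λ·ΔX + cos φ sin λ·ΔY + sin φ·ΔZ = (0.747870)(0.998528)(-451.6) + (0.747870)(0.054241)(399.5) + (0.663845)(-550.1) = -686.22 m.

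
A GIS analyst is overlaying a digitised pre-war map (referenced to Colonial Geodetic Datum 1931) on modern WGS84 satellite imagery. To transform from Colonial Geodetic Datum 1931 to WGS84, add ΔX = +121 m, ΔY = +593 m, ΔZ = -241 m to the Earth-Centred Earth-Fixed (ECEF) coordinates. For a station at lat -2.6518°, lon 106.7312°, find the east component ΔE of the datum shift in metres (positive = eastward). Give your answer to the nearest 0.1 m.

ΔE = -286.6 m

The local east axis at (φ, λ) is (−sin λ, cos λ, 0), so ΔE = −sin(106.7312°)·121 + cos(106.7312°)·593 = -286.59 m.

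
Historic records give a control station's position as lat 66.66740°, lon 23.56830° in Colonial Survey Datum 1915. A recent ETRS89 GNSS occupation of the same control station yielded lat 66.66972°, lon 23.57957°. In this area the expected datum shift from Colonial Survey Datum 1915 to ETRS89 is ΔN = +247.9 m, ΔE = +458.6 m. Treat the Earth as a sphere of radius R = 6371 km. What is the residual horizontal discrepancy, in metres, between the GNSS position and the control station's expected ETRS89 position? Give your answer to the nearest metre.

39 m

Observed coordinate differences: Δφ = +0.00232°, Δλ = +0.01127°.
Converting to metres (1° lat = 111195 m, cos φ = 0.396068): observed ΔN = 258.0 m, observed ΔE = 496.3 m.
Subtracting the expected shift leaves a residual of 258.0 − (247.9) = 10.1 m north and 496.3 − (458.6) = 37.7 m east.
Residual distance = √(10.1² + 37.7²) = 39.1 m.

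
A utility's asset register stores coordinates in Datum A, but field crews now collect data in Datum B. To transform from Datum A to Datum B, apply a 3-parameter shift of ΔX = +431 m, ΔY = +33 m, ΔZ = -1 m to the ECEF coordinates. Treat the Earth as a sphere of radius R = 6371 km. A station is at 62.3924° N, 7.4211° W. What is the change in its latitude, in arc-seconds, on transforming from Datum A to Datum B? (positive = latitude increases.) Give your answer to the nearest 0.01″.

sin φ = 0.886142, cos φ = 0.463414, sin λ = -0.129161, cos λ = 0.991624.
North component: ΔN = −sin φ cos λ·ΔX − sin φ sin λ·ΔY + cos φ·ΔZ = −(0.886142)(0.991624)(431) − (0.886142)(-0.129161)(33) + (0.463414)(-1) = -375.41 m.
1° of latitude spans πR/180 = 111195 m, so Δφ = -375.41 / 111195 × 3600 = -12.154″.

Δφ = -12.15″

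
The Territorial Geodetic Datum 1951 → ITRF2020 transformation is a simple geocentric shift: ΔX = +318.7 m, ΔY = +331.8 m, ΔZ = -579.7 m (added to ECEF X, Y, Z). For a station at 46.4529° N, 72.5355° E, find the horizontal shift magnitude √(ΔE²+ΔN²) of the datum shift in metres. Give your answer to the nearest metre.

727 m

The local east axis at (φ, λ) is (−sin λ, cos λ, 0), so ΔE = −sin(72.5355°)·318.7 + cos(72.5355°)·331.8 = -204.43 m.
The local north axis is (−sin φ cos λ, −sin φ sin λ, cos φ), giving ΔN = -69.325 − 229.405 − 399.385 = -698.12 m.
Horizontal magnitude = √(ΔE² + ΔN²) = √((-204.43)² + (-698.12)²) = 727.43 m.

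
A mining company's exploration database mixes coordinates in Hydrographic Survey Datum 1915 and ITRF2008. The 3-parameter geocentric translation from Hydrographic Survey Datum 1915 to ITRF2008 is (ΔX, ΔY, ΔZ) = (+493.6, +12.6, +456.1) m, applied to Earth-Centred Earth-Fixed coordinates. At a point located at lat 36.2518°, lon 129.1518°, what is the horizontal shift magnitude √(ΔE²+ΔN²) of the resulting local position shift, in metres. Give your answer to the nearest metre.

672 m

The local east axis at (φ, λ) is (−sin λ, cos λ, 0), so ΔE = −sin(129.1518°)·493.6 + cos(129.1518°)·12.6 = -390.73 m.
The local north axis is (−sin φ cos λ, −sin φ sin λ, cos φ), giving ΔN = 184.288 − 5.778 + 367.811 = 546.32 m.
Horizontal magnitude = √(ΔE² + ΔN²) = √((-390.73)² + 546.32²) = 671.67 m.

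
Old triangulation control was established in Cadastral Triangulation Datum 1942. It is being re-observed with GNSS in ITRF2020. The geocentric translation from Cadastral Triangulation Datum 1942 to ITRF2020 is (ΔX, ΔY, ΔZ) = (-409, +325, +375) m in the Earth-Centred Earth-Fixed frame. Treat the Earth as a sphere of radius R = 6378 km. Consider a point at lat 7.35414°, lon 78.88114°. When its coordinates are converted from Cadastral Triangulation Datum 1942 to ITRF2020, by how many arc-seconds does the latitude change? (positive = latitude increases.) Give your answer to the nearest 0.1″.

sin φ = 0.128002, cos φ = 0.991774, sin λ = 0.981229, cos λ = 0.192845.
North component: ΔN = −sin φ cos λ·ΔX − sin φ sin λ·ΔY + cos φ·ΔZ = −(0.128002)(0.192845)(-409) − (0.128002)(0.981229)(325) + (0.991774)(375) = 341.19 m.
1° of latitude spans πR/180 = 111317 m, so Δφ = 341.19 / 111317 × 3600 = 11.034″.

Δφ = 11.0″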